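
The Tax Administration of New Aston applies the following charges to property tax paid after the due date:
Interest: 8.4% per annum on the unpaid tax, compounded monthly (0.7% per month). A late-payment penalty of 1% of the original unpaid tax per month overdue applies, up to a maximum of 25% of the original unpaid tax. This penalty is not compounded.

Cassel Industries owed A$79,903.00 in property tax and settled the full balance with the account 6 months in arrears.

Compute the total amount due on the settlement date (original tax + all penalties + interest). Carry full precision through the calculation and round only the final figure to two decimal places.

A$88,112.39

Penalty: 6 × 1% × A$79,903.00 = A$4,794.18 (below the 25% cap of A$19,975.75)
Interest: A$79,903.00 × ((1 + 0.007)^6 − 1) = A$79,903.00 × 0.0427419… = A$3,415.2057…
Total = A$79,903.00 + A$4,794.1800 + A$3,415.2057… = A$88,112.39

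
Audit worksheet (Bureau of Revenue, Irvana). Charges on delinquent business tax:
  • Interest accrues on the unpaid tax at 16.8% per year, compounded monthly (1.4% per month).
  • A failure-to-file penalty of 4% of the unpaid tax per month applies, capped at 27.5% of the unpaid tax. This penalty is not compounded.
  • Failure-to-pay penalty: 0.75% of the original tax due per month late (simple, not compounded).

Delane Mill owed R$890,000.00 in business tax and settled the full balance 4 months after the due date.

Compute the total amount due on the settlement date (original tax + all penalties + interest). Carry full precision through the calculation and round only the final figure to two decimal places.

R$1,109,996.44

Failure-to-file: 4 × 4% × R$890,000.00 = R$142,400.00 (under the 27.5% cap)
Failure-to-pay penalty: 4 × 0.75% × R$890,000.00 = R$26,700.00
Interest: R$890,000.00 × ((1 + 0.014)^4 − 1) = R$890,000.00 × 0.0571870… = R$50,896.4428…
Total = R$890,000.00 + R$169,100.0000 + R$50,896.4428… = R$1,109,996.44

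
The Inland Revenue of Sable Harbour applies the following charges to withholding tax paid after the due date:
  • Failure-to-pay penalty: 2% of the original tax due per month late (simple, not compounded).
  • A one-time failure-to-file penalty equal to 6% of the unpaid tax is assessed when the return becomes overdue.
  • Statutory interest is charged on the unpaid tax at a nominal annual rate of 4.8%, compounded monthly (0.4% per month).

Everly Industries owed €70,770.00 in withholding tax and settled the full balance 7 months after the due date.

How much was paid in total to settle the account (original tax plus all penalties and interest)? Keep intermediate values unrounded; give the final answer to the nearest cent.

€86,929.50

Failure-to-file penalty: 6% × €70,770.00 = €4,246.20
Failure-to-pay penalty: 7 × 2% × €70,770.00 = €9,907.80
Interest: €70,770.00 × ((1 + 0.004)^7 − 1) = €70,770.00 × 0.0283382… = €2,005.4979…
Total = €70,770.00 + €14,154.0000 + €2,005.4979… = €86,929.50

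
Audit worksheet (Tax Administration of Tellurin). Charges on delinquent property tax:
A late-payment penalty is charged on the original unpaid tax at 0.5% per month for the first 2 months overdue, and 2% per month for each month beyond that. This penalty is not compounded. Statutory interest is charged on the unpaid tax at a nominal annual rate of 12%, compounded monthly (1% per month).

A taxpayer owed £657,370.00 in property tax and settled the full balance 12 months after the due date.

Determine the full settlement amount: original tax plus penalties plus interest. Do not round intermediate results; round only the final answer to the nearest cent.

Penalty, months 1–2: 2 × 0.5% × £657,370.00 = £6,573.70
Penalty, months 3–12: 10 × 2% × £657,370.00 = £131,474.00
Interest: £657,370.00 × ((1 + 0.01)^12 − 1) = £657,370.00 × 0.1268250… = £83,370.9701…
Total = £657,370.00 + £138,047.7000 + £83,370.9701… = £878,788.67

£878,788.67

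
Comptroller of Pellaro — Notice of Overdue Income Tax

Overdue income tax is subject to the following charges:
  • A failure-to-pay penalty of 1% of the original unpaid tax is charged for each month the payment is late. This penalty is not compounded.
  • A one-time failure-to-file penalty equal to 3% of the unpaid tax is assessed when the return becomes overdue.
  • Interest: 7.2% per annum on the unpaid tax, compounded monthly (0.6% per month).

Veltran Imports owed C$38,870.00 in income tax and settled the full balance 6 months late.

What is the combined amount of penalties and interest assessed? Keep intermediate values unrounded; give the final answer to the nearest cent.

C$4,918.78

Failure-to-file penalty: 3% × C$38,870.00 = C$1,166.10
Failure-to-pay penalty: 6 × 1% × C$38,870.00 = C$2,332.20
Interest: C$38,870.00 × ((1 + 0.006)^6 − 1) = C$38,870.00 × 0.0365443… = C$1,420.4785…
Penalties + interest = C$3,498.3000 + C$1,420.4785… = C$4,918.78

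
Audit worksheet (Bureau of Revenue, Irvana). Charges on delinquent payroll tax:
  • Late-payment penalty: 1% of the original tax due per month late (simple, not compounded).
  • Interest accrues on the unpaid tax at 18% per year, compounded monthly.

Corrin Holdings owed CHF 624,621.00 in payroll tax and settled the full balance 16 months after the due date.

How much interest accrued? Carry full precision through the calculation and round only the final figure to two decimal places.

CHF 168,014.02

Interest (18%/yr ÷ 12 = 1.5%/month): CHF 624,621.00 × ((1 + 0.015)^16 − 1) = CHF 168,014.0218…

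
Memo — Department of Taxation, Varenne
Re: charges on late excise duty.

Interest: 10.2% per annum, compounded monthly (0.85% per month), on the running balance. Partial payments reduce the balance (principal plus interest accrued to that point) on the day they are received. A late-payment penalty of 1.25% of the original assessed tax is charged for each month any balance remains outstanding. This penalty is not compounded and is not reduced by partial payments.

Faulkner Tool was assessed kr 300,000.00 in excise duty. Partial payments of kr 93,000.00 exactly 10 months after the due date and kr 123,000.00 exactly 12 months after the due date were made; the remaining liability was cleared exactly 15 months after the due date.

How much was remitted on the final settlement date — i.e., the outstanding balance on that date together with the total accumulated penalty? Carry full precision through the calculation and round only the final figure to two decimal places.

kr 173,678.38

Balance at month 10: kr 300,000.0000 × (1 + 0.0085)^10 = kr 326,497.8157…
After kr 93,000.00 payment: kr 326,497.8157… − kr 93,000.00 = kr 233,497.8157…
Balance at month 12: kr 233,497.8157… × (1 + 0.0085)^2 = kr 237,484.1488…
After kr 123,000.00 payment: kr 237,484.1488… − kr 123,000.00 = kr 114,484.1488…
Balance at month 15: kr 114,484.1488… × (1 + 0.0085)^3 = kr 117,428.3794…
Penalty: 15 × 1.25% × kr 300,000.00 = kr 56,250.00
Final settlement = outstanding balance + penalty = kr 117,428.3794… + kr 56,250.00 = kr 173,678.38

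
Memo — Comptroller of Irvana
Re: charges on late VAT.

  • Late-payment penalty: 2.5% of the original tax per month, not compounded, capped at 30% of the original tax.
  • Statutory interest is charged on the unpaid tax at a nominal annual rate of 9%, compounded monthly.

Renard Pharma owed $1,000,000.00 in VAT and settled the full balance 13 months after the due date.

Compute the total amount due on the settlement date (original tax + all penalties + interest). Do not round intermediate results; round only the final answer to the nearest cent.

$1,402,010.45

Penalty (uncapped): 13 × 2.5% × $1,000,000.00 = $325,000.00; cap = 30% × $1,000,000.00 = $300,000.00 → penalty = $300,000.00
Interest (9%/yr ÷ 12 = 0.75%/month): $1,000,000.00 × ((1 + 0.0075)^13 − 1) = $102,010.4494…
Total = $1,000,000.00 + $300,000.0000 + $102,010.4494… = $1,402,010.45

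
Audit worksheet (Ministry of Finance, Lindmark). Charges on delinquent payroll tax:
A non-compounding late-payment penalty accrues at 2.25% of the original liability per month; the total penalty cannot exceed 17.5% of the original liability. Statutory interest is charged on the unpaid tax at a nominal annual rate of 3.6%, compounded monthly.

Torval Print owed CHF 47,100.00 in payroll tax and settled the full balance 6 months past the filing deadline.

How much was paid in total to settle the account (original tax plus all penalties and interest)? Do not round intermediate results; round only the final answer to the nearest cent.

CHF 54,312.68

Penalty: 6 × 2.25% × CHF 47,100.00 = CHF 6,358.50 (below the 17.5% cap of CHF 8,242.50)
Interest (3.6%/yr ÷ 12 = 0.3%/month): CHF 47,100.00 × ((1 + 0.003)^6 − 1) = CHF 854.1840…
Total = CHF 47,100.00 + CHF 6,358.5000 + CHF 854.1840… = CHF 54,312.68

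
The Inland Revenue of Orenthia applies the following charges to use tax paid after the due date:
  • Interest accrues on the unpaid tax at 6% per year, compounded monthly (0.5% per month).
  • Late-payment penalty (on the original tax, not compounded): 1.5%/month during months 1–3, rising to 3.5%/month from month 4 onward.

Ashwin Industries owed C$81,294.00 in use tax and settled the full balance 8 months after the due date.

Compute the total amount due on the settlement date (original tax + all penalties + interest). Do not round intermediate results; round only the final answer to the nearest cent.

C$102,487.92

Penalty, months 1–3: 3 × 1.5% × C$81,294.00 = C$3,658.23
Penalty, months 4–8: 5 × 3.5% × C$81,294.00 = C$14,226.45
Interest: C$81,294.00 × ((1 + 0.005)^8 − 1) = C$81,294.00 × 0.0407070… = C$3,309.2384…
Total = C$81,294.00 + C$17,884.6800 + C$3,309.2384… = C$102,487.92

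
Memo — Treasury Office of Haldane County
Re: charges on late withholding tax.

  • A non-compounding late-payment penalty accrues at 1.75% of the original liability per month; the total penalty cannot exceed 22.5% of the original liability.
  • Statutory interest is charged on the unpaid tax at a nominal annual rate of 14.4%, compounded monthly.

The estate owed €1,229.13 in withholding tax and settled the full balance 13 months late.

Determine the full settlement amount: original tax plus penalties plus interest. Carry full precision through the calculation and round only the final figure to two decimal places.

€1,711.86

Penalty (uncapped): 13 × 1.75% × €1,229.13 = €279.63…; cap = 22.5% × €1,229.13 = €276.55… → penalty = €276.55…
Interest (14.4%/yr ÷ 12 = 1.2%/month): €1,229.13 × ((1 + 0.012)^13 − 1) = €206.1759…
Total = €1,229.13 + €276.5543… + €206.1759… = €1,711.86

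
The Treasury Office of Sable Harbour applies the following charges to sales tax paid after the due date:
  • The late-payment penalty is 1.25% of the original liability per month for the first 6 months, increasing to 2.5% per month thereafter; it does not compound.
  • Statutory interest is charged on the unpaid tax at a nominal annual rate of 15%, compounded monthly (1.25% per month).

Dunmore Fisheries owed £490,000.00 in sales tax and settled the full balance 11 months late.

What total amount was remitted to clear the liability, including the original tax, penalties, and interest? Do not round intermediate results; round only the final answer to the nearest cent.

£659,747.87

Penalty, months 1–6: 6 × 1.25% × £490,000.00 = £36,750.00
Penalty, months 7–11: 5 × 2.5% × £490,000.00 = £61,250.00
Interest: £490,000.00 × ((1 + 0.0125)^11 − 1) = £490,000.00 × 0.1464242… = £71,747.8654…
Total = £490,000.00 + £98,000.0000 + £71,747.8654… = £659,747.87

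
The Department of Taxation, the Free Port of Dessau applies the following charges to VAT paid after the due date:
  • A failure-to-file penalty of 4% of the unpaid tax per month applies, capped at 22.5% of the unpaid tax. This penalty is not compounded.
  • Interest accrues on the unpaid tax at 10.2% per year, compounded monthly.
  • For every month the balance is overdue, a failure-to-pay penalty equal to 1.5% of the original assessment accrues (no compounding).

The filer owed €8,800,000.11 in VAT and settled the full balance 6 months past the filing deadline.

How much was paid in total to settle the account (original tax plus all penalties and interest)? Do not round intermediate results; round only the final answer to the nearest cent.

€12,030,445.93

Failure-to-file: 6 × 4% × €8,800,000.11 = €2,112,000.03…, capped at 22.5% × €8,800,000.11 = €1,980,000.02…
Failure-to-pay penalty: 6 × 1.5% × €8,800,000.11 = €792,000.01…
Interest (10.2%/yr ÷ 12 = 0.85%/month): €8,800,000.11 × ((1 + 0.0085)^6 − 1) = €458,445.7831…
Total = €8,800,000.11 + €2,772,000.0347… + €458,445.7831… = €12,030,445.93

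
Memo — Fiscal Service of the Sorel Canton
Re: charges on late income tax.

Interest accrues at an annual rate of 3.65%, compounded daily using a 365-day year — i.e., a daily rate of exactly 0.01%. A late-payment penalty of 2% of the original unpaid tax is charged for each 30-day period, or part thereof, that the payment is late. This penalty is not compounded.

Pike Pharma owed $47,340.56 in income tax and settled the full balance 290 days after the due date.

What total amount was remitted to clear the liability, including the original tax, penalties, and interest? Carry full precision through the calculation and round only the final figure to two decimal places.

Penalty periods: ⌈290/30⌉ = 10; penalty = 10 × 2% × $47,340.56 = $9,468.11…
Interest: $47,340.56 × ((1 + 0.0001)^290 − 1) = $47,340.56 × 0.02942310… = $1,392.9061…
Total = $47,340.56 + $9,468.1120 + $1,392.9061… = $58,201.58

$58,201.58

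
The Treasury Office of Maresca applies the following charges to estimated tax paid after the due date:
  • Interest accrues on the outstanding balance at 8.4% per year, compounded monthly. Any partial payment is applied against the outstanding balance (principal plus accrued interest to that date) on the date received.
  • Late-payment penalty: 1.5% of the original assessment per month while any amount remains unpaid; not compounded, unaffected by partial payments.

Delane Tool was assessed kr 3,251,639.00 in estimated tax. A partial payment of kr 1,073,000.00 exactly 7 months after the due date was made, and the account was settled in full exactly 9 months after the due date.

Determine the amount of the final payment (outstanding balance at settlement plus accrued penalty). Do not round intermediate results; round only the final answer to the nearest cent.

kr 2,813,219.51

Monthly rate = 8.4% ÷ 12 = 0.7%
Balance at month 7: kr 3,251,639.0000 × (1 + 0.007)^7 = kr 3,414,354.5579…
After kr 1,073,000.00 payment: kr 3,414,354.5579… − kr 1,073,000.00 = kr 2,341,354.5579…
Balance at month 9: kr 2,341,354.5579… × (1 + 0.007)^2 = kr 2,374,248.2480…
Penalty: 9 × 1.5% × kr 3,251,639.00 = kr 438,971.27…
Final settlement = outstanding balance + penalty = kr 2,374,248.2480… + kr 438,971.27… = kr 2,813,219.51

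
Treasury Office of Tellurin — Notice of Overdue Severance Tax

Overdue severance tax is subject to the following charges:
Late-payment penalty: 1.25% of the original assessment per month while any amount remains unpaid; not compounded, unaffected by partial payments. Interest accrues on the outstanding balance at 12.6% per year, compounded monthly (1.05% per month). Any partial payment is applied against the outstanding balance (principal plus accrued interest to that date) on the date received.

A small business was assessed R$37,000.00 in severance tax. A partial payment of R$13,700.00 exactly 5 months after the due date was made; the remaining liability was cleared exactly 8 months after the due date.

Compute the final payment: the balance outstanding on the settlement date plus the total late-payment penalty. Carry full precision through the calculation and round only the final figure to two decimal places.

R$29,788.55

Balance at month 5: R$37,000.0000 × (1 + 0.0105)^5 = R$38,983.7231…
After R$13,700.00 payment: R$38,983.7231… − R$13,700.00 = R$25,283.7231…
Balance at month 8: R$25,283.7231… × (1 + 0.0105)^3 = R$26,088.5522…
Penalty: 8 × 1.25% × R$37,000.00 = R$3,700.00
Final settlement = outstanding balance + penalty = R$26,088.5522… + R$3,700.00 = R$29,788.55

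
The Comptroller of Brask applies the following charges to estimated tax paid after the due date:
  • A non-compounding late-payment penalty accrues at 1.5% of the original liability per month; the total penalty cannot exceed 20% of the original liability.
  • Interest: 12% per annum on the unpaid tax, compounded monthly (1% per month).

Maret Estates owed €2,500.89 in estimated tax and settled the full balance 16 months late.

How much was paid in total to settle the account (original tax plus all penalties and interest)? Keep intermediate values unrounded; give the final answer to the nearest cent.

€3,432.67

Penalty (uncapped): 16 × 1.5% × €2,500.89 = €600.21…; cap = 20% × €2,500.89 = €500.18… → penalty = €500.18…
Interest: €2,500.89 × ((1 + 0.01)^16 − 1) = €2,500.89 × 0.1725786… = €431.6002…
Total = €2,500.89 + €500.1780 + €431.6002… = €3,432.67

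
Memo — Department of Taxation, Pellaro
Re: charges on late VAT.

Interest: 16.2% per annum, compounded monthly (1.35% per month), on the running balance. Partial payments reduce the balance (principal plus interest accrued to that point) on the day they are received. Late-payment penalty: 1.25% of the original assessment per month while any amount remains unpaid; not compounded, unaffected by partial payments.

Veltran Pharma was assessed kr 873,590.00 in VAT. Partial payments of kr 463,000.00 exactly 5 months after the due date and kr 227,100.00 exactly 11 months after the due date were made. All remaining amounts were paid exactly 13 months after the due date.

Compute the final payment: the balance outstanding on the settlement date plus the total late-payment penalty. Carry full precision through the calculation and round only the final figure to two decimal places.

kr 433,213.26

Balance at month 5: kr 873,590.0000 × (1 + 0.0135)^5 = kr 934,171.0818…
After kr 463,000.00 payment: kr 934,171.0818… − kr 463,000.00 = kr 471,171.0818…
Balance at month 11: kr 471,171.0818… × (1 + 0.0135)^6 = kr 510,647.4246…
After kr 227,100.00 payment: kr 510,647.4246… − kr 227,100.00 = kr 283,547.4246…
Balance at month 13: kr 283,547.4246… × (1 + 0.0135)^2 = kr 291,254.8816…
Penalty: 13 × 1.25% × kr 873,590.00 = kr 141,958.38…
Final settlement = outstanding balance + penalty = kr 291,254.8816… + kr 141,958.38… = kr 433,213.26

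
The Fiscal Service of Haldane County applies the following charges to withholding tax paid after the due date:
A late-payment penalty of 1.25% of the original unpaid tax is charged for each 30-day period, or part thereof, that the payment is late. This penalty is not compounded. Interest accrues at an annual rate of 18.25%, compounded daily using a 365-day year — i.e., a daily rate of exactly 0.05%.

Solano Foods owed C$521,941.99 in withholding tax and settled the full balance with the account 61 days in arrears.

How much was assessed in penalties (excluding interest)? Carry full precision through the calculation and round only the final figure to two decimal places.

Penalty periods: ⌈61/30⌉ = 3; penalty = 3 × 1.25% × C$521,941.99 = C$19,572.82…

C$19,572.82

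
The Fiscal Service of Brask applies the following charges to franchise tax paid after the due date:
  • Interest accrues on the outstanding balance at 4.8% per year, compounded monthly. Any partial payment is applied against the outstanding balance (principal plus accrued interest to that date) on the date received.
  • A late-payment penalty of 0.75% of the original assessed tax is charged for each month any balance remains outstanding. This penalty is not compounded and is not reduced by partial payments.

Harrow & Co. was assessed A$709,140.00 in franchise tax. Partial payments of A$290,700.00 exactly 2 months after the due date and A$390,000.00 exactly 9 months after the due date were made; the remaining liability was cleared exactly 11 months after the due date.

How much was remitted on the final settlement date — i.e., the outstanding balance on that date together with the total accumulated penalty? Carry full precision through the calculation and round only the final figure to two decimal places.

Monthly rate = 4.8% ÷ 12 = 0.4%
Balance at month 2: A$709,140.0000 × (1 + 0.004)^2 = A$714,824.4662…
After A$290,700.00 payment: A$714,824.4662… − A$290,700.00 = A$424,124.4662…
Balance at month 9: A$424,124.4662… × (1 + 0.004)^7 = A$436,143.4110…
After A$390,000.00 payment: A$436,143.4110… − A$390,000.00 = A$46,143.4110…
Balance at month 11: A$46,143.4110… × (1 + 0.004)^2 = A$46,513.2965…
Penalty: 11 × 0.75% × A$709,140.00 = A$58,504.05
Final settlement = outstanding balance + penalty = A$46,513.2965… + A$58,504.05 = A$105,017.35

A$105,017.35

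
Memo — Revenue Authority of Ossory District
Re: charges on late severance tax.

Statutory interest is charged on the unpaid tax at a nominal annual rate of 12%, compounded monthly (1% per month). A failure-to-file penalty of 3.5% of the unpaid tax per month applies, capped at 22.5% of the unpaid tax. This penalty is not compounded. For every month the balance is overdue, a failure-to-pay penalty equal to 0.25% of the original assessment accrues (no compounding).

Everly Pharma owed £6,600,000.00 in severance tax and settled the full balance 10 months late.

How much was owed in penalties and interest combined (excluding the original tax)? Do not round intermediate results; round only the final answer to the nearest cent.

£2,340,506.03

Failure-to-file: 10 × 3.5% × £6,600,000.00 = £2,310,000.00, capped at 22.5% × £6,600,000.00 = £1,485,000.00
Failure-to-pay penalty = 0.25% × £6,600,000.00 × 10 mo = £165,000.00
Interest: £6,600,000.00 × ((1 + 0.01)^10 − 1) = £6,600,000.00 × 0.1046221… = £690,506.0277…
Penalties + interest = £1,650,000.0000 + £690,506.0277… = £2,340,506.03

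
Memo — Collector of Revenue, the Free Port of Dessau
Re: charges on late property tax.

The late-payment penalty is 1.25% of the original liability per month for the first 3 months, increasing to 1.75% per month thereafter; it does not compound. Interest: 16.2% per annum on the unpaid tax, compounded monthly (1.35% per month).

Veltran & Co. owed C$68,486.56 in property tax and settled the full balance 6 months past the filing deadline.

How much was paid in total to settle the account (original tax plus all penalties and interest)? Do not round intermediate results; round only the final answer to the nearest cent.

C$80,388.39

Penalty, months 1–3: 3 × 1.25% × C$68,486.56 = C$2,568.25…
Penalty, months 4–6: 3 × 1.75% × C$68,486.56 = C$3,595.54…
Interest: C$68,486.56 × ((1 + 0.0135)^6 − 1) = C$68,486.56 × 0.0837835… = C$5,738.0409…
Total = C$68,486.56 + C$6,163.7904 + C$5,738.0409… = C$80,388.39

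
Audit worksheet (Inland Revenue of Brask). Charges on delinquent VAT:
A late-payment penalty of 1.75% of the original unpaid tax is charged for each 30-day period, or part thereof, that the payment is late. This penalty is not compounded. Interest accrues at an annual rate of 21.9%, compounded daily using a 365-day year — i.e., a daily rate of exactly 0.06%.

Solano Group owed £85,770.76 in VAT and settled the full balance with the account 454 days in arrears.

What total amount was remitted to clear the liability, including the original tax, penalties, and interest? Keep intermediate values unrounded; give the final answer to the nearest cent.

Penalty periods: ⌈454/30⌉ = 16; penalty = 16 × 1.75% × £85,770.76 = £24,015.81…
Interest: £85,770.76 × ((1 + 0.0006)^454 − 1) = £85,770.76 × 0.31300488… = £26,846.6665…
Total = £85,770.76 + £24,015.8128 + £26,846.6665… = £136,633.24

£136,633.24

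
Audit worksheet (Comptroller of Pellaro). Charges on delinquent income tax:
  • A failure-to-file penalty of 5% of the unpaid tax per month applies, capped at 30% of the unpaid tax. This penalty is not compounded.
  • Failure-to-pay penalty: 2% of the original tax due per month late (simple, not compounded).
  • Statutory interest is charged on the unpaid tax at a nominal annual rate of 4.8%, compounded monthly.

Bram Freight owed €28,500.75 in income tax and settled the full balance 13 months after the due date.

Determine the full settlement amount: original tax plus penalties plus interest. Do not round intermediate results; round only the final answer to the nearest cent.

Failure-to-file: 13 × 5% × €28,500.75 = €18,525.49…, capped at 30% × €28,500.75 = €8,550.23…
Failure-to-pay penalty: 13 × 2% × €28,500.75 = €7,410.20…
Interest (4.8%/yr ÷ 12 = 0.4%/month): €28,500.75 × ((1 + 0.004)^13 − 1) = €1,518.1349…
Total = €28,500.75 + €15,960.4200 + €1,518.1349… = €45,979.30

€45,979.30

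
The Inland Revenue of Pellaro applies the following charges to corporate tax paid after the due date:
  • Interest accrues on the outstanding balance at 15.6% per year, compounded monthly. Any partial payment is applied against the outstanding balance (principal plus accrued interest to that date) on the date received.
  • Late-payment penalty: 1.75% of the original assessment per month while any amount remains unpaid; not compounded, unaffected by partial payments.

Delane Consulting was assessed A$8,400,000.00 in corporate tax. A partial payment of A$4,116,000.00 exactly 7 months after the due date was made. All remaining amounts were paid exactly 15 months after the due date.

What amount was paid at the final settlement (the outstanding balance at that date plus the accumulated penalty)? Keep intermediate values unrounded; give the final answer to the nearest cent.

Monthly rate = 15.6% ÷ 12 = 1.3%
Balance at month 7: A$8,400,000.0000 × (1 + 0.013)^7 = A$9,194,865.9807…
After A$4,116,000.00 payment: A$9,194,865.9807… − A$4,116,000.00 = A$5,078,865.9807…
Balance at month 15: A$5,078,865.9807… × (1 + 0.013)^8 = A$5,631,736.3599…
Penalty: 15 × 1.75% × A$8,400,000.00 = A$2,205,000.00
Final settlement = outstanding balance + penalty = A$5,631,736.3599… + A$2,205,000.00 = A$7,836,736.36

A$7,836,736.36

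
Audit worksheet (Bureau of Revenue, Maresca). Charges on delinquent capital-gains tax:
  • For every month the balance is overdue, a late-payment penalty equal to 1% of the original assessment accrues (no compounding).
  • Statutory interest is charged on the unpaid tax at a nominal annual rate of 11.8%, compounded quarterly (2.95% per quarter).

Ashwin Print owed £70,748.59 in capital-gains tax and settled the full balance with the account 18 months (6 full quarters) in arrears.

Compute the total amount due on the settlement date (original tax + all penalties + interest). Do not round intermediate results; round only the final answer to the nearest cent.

Late-payment penalty: 18 × 1% × £70,748.59 = £12,734.75…
Interest: £70,748.59 × ((1 + 0.0295)^6 − 1) = £70,748.59 × 0.1905787… = £13,483.1738…
Total = £70,748.59 + £12,734.7462 + £13,483.1738… = £96,966.51

£96,966.51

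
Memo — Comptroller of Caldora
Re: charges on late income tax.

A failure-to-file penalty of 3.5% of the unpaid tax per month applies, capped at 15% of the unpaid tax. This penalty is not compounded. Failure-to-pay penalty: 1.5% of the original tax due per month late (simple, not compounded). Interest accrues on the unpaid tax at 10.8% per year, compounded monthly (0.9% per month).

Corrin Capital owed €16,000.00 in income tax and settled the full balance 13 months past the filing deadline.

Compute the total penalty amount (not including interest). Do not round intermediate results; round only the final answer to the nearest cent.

€5,520.00

Failure-to-file: 13 × 3.5% × €16,000.00 = €7,280.00, capped at 15% × €16,000.00 = €2,400.00
Failure-to-pay penalty = 1.5% × €16,000.00 × 13 mo = €3,120.00
Total penalty = €2,400.00 + €3,120.00 = €5,520.00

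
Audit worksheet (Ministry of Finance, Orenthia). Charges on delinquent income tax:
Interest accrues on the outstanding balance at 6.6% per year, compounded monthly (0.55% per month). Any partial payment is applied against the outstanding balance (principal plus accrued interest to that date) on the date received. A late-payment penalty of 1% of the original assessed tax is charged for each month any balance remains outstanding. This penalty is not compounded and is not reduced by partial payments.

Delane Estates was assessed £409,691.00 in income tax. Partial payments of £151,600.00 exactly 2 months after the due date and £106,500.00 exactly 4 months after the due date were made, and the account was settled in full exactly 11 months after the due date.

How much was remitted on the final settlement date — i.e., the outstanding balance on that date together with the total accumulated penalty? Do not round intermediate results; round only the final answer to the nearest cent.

Balance at month 2: £409,691.0000 × (1 + 0.0055)^2 = £414,209.9942…
After £151,600.00 payment: £414,209.9942… − £151,600.00 = £262,609.9942…
Balance at month 4: £262,609.9942… × (1 + 0.0055)^2 = £265,506.6480…
After £106,500.00 payment: £265,506.6480… − £106,500.00 = £159,006.6480…
Balance at month 11: £159,006.6480… × (1 + 0.0055)^7 = £165,230.3440…
Penalty: 11 × 1% × £409,691.00 = £45,066.01
Final settlement = outstanding balance + penalty = £165,230.3440… + £45,066.01 = £210,296.35

£210,296.35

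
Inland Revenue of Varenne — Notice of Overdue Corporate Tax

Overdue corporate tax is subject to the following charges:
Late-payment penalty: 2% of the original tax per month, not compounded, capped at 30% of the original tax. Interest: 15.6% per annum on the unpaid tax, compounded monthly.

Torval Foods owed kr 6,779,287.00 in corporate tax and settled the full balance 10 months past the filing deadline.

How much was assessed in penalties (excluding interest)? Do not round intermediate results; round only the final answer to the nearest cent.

Penalty: 10 × 2% × kr 6,779,287.00 = kr 1,355,857.40 (below the 30% cap of kr 2,033,786.10)

kr 1,355,857.40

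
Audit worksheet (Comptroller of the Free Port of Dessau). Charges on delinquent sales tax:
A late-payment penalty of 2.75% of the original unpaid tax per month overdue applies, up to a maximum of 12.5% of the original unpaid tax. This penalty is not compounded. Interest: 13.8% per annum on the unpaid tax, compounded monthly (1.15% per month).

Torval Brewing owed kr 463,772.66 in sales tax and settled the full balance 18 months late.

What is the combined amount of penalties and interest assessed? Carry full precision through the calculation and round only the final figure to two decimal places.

kr 163,957.81

Penalty (uncapped): 18 × 2.75% × kr 463,772.66 = kr 229,567.47…; cap = 12.5% × kr 463,772.66 = kr 57,971.58… → penalty = kr 57,971.58…
Interest: kr 463,772.66 × ((1 + 0.0115)^18 − 1) = kr 463,772.66 × 0.2285306… = kr 105,986.2307…
Penalties + interest = kr 57,971.5825 + kr 105,986.2307… = kr 163,957.81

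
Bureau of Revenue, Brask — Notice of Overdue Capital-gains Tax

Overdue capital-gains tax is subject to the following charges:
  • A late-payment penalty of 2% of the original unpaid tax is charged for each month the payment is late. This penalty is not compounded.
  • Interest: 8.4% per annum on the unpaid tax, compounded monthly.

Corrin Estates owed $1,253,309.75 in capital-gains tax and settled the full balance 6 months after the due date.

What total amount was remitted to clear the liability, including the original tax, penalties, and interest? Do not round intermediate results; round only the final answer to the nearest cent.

Late-payment penalty = 2% × $1,253,309.75 × 6 mo = $150,397.17
Interest (8.4%/yr ÷ 12 = 0.7%/month): $1,253,309.75 × ((1 + 0.007)^6 − 1) = $53,568.8351…
Total = $1,253,309.75 + $150,397.1700 + $53,568.8351… = $1,457,275.76

$1,457,275.76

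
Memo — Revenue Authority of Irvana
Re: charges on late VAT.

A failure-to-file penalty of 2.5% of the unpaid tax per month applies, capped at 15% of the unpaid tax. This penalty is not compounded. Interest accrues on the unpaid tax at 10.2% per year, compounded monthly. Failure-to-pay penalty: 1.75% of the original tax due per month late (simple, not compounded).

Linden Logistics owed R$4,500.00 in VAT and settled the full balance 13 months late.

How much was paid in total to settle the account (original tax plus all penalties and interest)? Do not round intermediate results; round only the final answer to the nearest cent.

R$6,722.17

Failure-to-file: 13 × 2.5% × R$4,500.00 = R$1,462.50, capped at 15% × R$4,500.00 = R$675.00
Failure-to-pay penalty = 1.75% × R$4,500.00 × 13 mo = R$1,023.75
Interest (10.2%/yr ÷ 12 = 0.85%/month): R$4,500.00 × ((1 + 0.0085)^13 − 1) = R$523.4172…
Total = R$4,500.00 + R$1,698.7500 + R$523.4172… = R$6,722.17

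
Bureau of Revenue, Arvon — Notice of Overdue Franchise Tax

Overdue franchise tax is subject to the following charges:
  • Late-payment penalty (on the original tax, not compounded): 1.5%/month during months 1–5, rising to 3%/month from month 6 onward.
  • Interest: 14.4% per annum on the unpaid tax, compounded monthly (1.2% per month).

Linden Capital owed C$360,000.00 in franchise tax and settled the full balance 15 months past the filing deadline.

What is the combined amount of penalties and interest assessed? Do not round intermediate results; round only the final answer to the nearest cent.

Penalty, months 1–5: 5 × 1.5% × C$360,000.00 = C$27,000.00
Penalty, months 6–15: 10 × 3% × C$360,000.00 = C$108,000.00
Interest: C$360,000.00 × ((1 + 0.012)^15 − 1) = C$360,000.00 × 0.1959353… = C$70,536.7105…
Penalties + interest = C$135,000.0000 + C$70,536.7105… = C$205,536.71

C$205,536.71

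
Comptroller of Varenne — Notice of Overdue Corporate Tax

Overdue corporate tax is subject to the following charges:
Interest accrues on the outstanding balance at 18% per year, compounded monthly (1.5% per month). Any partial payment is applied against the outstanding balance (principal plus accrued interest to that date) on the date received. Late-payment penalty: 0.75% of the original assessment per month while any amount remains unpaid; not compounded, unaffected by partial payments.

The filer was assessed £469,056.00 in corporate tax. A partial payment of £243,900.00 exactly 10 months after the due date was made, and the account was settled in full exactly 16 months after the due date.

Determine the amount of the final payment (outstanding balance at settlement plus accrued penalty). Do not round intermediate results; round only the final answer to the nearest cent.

£384,821.19

Balance at month 10: £469,056.0000 × (1 + 0.015)^10 = £544,358.6372…
After £243,900.00 payment: £544,358.6372… − £243,900.00 = £300,458.6372…
Balance at month 16: £300,458.6372… × (1 + 0.015)^6 = £328,534.4730…
Penalty: 16 × 0.75% × £469,056.00 = £56,286.72
Final settlement = outstanding balance + penalty = £328,534.4730… + £56,286.72 = £384,821.19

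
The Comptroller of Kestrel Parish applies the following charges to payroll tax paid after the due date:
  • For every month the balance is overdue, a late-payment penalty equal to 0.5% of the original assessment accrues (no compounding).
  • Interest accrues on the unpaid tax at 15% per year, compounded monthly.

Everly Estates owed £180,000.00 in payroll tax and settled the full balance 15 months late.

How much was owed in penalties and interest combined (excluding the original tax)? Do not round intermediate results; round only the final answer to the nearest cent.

Late-payment penalty = 0.5% × £180,000.00 × 15 mo = £13,500.00
Interest (15%/yr ÷ 12 = 1.25%/month): £180,000.00 × ((1 + 0.0125)^15 − 1) = £36,869.2529…
Penalties + interest = £13,500.0000 + £36,869.2529… = £50,369.25

£50,369.25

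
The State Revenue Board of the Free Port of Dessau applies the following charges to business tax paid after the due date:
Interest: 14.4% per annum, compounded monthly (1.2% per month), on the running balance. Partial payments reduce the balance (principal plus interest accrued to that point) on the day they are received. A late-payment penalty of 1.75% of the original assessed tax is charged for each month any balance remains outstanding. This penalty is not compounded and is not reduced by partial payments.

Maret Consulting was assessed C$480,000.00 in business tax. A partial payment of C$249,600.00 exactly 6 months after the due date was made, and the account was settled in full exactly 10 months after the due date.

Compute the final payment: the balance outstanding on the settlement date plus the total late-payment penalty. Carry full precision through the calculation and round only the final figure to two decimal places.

Balance at month 6: C$480,000.0000 × (1 + 0.012)^6 = C$515,613.5388…
After C$249,600.00 payment: C$515,613.5388… − C$249,600.00 = C$266,013.5388…
Balance at month 10: C$266,013.5388… × (1 + 0.012)^4 = C$279,013.8686…
Penalty: 10 × 1.75% × C$480,000.00 = C$84,000.00
Final settlement = outstanding balance + penalty = C$279,013.8686… + C$84,000.00 = C$363,013.87

C$363,013.87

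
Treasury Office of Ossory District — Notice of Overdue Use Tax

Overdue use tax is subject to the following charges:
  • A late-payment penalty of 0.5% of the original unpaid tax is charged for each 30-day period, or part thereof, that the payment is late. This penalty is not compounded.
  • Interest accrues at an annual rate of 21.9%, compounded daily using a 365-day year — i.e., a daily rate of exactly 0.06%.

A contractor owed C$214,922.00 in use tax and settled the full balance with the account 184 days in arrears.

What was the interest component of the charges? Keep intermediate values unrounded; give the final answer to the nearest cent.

C$25,078.75

Interest: C$214,922.00 × ((1 + 0.0006)^184 − 1) = C$214,922.00 × 0.11668770… = C$25,078.7540…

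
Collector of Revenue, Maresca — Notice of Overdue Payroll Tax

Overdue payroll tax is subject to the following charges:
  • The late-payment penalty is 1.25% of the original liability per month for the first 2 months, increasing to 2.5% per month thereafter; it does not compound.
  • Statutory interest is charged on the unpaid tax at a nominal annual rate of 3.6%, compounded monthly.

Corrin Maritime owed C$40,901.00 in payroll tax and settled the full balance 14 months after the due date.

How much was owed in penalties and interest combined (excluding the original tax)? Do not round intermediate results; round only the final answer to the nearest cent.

Penalty, months 1–2: 2 × 1.25% × C$40,901.00 = C$1,022.53…
Penalty, months 3–14: 12 × 2.5% × C$40,901.00 = C$12,270.30
Interest (3.6%/yr ÷ 12 = 0.3%/month): C$40,901.00 × ((1 + 0.003)^14 − 1) = C$1,751.7452…
Penalties + interest = C$13,292.8250 + C$1,751.7452… = C$15,044.57

C$15,044.57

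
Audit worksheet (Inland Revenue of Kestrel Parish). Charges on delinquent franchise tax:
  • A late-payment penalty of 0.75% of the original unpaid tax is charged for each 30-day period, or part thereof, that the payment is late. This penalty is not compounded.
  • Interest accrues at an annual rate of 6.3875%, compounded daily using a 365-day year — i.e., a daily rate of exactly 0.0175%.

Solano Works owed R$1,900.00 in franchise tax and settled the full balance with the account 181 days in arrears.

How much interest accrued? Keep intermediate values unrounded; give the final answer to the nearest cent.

R$61.14

Interest: R$1,900.00 × ((1 + 0.000175)^181 − 1) = R$1,900.00 × 0.03217913… = R$61.1403…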